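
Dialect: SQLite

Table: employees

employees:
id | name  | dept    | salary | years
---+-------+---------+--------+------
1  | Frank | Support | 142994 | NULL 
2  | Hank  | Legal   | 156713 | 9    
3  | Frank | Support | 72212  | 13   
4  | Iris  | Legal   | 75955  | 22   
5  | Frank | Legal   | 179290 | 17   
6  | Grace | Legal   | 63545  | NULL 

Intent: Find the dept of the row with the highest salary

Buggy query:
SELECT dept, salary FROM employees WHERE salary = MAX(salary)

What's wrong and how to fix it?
Bug: MAX(salary) is an aggregate and cannot be used directly in WHERE

Fix: Use a subquery: WHERE salary = (SELECT MAX(salary) FROM employees)

Corrected query:
SELECT dept, salary FROM employees WHERE salary = (SELECT MAX(salary) FROM employees)

Result:
dept  | salary
------+-------
Legal | 179290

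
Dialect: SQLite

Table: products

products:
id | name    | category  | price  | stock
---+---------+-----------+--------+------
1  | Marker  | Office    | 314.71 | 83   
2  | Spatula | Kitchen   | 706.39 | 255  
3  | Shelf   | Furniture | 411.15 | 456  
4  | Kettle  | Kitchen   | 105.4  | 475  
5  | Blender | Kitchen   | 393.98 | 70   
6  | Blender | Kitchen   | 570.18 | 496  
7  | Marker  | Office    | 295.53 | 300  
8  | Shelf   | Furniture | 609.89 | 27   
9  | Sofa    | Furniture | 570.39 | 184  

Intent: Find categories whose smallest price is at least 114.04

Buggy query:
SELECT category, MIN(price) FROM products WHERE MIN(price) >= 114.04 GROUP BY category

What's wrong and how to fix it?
Bug: MIN() in WHERE is a misuse of aggregate

Fix: Replace WHERE with HAVING after the GROUP BY

Corrected query:
SELECT category, MIN(price) FROM products GROUP BY category HAVING MIN(price) >= 114.04

Result:
category  | MIN(price)
----------+-----------
Furniture | 411.15    
Office    | 295.53    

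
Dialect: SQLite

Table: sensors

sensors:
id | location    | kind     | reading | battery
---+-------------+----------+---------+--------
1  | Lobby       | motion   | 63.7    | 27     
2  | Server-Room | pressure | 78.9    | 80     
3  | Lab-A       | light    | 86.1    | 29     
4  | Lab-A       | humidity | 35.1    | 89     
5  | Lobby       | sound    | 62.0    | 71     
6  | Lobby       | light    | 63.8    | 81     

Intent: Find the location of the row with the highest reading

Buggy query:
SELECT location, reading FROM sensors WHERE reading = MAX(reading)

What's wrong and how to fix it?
Bug: MAX(reading) is an aggregate and cannot be used directly in WHERE

Fix: Wrap MAX in a scalar subquery so WHERE compares against a single value

Corrected query:
SELECT location, reading FROM sensors WHERE reading = (SELECT MAX(reading) FROM sensors)

Result:
location | reading
---------+--------
Lab-A    | 86.1   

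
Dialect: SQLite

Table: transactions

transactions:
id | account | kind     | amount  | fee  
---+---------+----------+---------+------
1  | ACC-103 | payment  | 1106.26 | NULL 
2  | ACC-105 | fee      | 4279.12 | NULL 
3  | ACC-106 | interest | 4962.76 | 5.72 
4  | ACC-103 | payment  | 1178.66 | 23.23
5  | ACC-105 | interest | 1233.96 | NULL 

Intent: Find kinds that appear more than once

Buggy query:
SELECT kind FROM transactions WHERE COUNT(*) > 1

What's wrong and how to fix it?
Bug: WHERE can't reference COUNT(*); aggregates are computed after WHERE

Fix: GROUP BY kind, then filter groups with HAVING COUNT(*) > 1

Corrected query:
SELECT kind FROM transactions GROUP BY kind HAVING COUNT(*) > 1

Result:
kind    
--------
interest
payment 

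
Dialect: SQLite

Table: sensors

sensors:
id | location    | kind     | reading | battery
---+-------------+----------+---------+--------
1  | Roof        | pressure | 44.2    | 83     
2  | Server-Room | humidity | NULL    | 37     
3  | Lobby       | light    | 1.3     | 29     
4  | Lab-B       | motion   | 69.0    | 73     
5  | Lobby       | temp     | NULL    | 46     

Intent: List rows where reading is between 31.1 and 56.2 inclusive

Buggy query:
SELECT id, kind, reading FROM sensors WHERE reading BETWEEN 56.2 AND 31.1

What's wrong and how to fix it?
Bug: The bounds are reversed; BETWEEN a AND b requires a <= b to match anything

Fix: Swap the bounds so the smaller value comes first

Corrected query:
SELECT id, kind, reading FROM sensors WHERE reading BETWEEN 31.1 AND 56.2

Result:
id | kind     | reading
---+----------+--------
1  | pressure | 44.2   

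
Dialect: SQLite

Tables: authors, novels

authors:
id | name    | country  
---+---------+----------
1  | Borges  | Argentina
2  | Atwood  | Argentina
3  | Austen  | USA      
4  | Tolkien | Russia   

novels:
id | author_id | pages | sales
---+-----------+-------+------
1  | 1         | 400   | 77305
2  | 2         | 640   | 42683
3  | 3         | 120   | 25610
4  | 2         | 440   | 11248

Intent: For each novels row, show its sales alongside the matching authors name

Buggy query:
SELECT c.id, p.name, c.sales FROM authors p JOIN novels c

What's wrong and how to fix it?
Bug: Missing join condition: each novels row is matched to all authors rows instead of just its own

Fix: Add ON c.author_id = p.id to the JOIN

Corrected query:
SELECT c.id, p.name, c.sales FROM authors p JOIN novels c ON c.author_id = p.id

Result:
id | name   | sales
---+--------+------
1  | Borges | 77305
2  | Atwood | 42683
3  | Austen | 25610
4  | Atwood | 11248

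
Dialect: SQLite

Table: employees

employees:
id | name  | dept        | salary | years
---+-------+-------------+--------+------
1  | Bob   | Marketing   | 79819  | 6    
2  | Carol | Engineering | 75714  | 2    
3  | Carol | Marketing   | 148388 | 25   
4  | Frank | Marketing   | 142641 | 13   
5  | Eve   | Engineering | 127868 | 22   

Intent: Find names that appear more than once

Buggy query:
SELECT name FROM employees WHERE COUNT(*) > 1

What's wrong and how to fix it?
Bug: COUNT(*) is an aggregate and cannot be used in WHERE

Fix: Group first, then use HAVING for the count condition

Corrected query:
SELECT name FROM employees GROUP BY name HAVING COUNT(*) > 1

Result:
name 
-----
Carol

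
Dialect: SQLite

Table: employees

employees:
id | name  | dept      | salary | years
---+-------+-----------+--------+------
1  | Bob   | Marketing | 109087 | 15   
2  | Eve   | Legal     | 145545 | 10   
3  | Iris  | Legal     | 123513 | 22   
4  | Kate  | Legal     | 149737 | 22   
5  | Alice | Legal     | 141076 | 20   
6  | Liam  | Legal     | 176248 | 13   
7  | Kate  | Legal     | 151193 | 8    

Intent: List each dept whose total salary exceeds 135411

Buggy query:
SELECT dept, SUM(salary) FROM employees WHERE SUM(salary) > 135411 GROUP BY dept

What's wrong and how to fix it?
Bug: Aggregate functions cannot appear in a WHERE clause

Fix: Move the aggregate condition to a HAVING clause

Corrected query:
SELECT dept, SUM(salary) FROM employees GROUP BY dept HAVING SUM(salary) > 135411

Result:
dept  | SUM(salary)
------+------------
Legal | 887312     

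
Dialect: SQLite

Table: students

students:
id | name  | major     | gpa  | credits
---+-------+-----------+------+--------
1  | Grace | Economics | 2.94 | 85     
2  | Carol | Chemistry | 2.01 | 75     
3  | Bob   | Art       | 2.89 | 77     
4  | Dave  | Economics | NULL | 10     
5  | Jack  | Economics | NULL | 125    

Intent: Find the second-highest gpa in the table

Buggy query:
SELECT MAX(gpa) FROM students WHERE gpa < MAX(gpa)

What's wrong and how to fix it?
Bug: MAX(gpa) on the right of the comparison is an aggregate-in-WHERE error

Fix: Compute the overall MAX in a subquery, then take MAX of rows below it

Corrected query:
SELECT MAX(gpa) FROM students WHERE gpa < (SELECT MAX(gpa) FROM students)

Result:
MAX(gpa)
--------
2.89    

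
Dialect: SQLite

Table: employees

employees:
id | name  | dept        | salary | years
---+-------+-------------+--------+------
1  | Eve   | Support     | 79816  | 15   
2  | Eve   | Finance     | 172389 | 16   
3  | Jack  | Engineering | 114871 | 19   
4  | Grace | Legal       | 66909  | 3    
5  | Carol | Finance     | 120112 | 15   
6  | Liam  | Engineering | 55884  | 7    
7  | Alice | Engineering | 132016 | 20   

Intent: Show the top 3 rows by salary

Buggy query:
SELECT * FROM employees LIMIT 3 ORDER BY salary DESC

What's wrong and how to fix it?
Bug: LIMIT must come after ORDER BY

Fix: Sort with ORDER BY, then apply LIMIT

Corrected query:
SELECT * FROM employees ORDER BY salary DESC LIMIT 3

Result:
id | name  | dept        | salary | years
---+-------+-------------+--------+------
2  | Eve   | Finance     | 172389 | 16   
7  | Alice | Engineering | 132016 | 20   
5  | Carol | Finance     | 120112 | 15   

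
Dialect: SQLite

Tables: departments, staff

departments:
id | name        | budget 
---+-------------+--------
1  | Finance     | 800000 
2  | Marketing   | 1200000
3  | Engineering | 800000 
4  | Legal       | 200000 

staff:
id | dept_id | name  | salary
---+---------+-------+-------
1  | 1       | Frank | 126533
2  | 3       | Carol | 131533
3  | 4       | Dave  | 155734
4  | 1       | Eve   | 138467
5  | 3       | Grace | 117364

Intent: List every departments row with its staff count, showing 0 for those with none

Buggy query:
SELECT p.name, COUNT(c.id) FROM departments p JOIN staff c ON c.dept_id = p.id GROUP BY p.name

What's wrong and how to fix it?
Bug: An inner join excludes parents with zero children

Fix: Use LEFT JOIN so parents without children still appear (COUNT(c.id) gives 0)

Corrected query:
SELECT p.name, COUNT(c.id) FROM departments p LEFT JOIN staff c ON c.dept_id = p.id GROUP BY p.name

Result:
name        | COUNT(c.id)
------------+------------
Engineering | 2          
Finance     | 2          
Legal       | 1          
Marketing   | 0          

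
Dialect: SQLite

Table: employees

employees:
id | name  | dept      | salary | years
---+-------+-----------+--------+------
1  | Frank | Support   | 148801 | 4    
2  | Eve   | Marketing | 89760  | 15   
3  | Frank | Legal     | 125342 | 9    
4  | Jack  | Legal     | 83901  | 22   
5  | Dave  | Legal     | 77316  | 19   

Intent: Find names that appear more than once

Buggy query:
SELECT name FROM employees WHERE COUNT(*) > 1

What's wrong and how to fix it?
Bug: COUNT(*) is an aggregate and cannot be used in WHERE

Fix: GROUP BY name, then filter groups with HAVING COUNT(*) > 1

Corrected query:
SELECT name FROM employees GROUP BY name HAVING COUNT(*) > 1

Result:
name 
-----
Frank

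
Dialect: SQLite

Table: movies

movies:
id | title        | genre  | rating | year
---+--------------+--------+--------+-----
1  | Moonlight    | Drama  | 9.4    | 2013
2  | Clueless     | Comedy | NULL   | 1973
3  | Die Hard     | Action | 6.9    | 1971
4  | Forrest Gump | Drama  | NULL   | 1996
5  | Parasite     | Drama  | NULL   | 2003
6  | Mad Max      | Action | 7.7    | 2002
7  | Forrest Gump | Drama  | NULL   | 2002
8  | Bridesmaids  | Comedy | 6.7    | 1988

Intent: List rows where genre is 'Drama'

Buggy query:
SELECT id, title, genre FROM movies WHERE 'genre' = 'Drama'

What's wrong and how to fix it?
Bug: 'genre' in single quotes is a string literal, not the column; the comparison is literal-vs-literal and never true

Fix: Reference the column as genre without single quotes

Corrected query:
SELECT id, title, genre FROM movies WHERE genre = 'Drama'

Result:
id | title        | genre
---+--------------+------
1  | Moonlight    | Drama
4  | Forrest Gump | Drama
5  | Parasite     | Drama
7  | Forrest Gump | Drama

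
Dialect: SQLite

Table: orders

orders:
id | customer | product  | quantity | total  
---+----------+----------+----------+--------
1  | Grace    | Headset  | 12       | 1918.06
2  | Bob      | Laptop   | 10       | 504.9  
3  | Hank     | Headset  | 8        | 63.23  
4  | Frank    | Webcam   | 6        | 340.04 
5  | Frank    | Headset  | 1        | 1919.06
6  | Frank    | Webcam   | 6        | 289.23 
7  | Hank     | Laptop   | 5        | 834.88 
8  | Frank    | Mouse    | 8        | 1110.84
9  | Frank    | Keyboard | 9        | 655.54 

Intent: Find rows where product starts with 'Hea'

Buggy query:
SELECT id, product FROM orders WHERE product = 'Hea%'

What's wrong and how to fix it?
Bug: Wildcards only work with LIKE; '=' treats '%' as a literal character

Fix: Use LIKE for wildcard pattern matching

Corrected query:
SELECT id, product FROM orders WHERE product LIKE 'Hea%'

Result:
id | product
---+--------
1  | Headset
3  | Headset
5  | Headset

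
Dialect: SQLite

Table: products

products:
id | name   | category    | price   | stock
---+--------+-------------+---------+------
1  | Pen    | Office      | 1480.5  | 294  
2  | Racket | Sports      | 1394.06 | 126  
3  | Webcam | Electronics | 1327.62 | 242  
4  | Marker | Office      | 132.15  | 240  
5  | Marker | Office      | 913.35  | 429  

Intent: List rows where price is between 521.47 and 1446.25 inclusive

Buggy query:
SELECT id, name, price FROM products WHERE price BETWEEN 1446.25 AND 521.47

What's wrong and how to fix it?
Bug: The bounds are reversed; BETWEEN a AND b requires a <= b to match anything

Fix: Write BETWEEN 521.47 AND 1446.25

Corrected query:
SELECT id, name, price FROM products WHERE price BETWEEN 521.47 AND 1446.25

Result:
id | name   | price  
---+--------+--------
2  | Racket | 1394.06
3  | Webcam | 1327.62
5  | Marker | 913.35 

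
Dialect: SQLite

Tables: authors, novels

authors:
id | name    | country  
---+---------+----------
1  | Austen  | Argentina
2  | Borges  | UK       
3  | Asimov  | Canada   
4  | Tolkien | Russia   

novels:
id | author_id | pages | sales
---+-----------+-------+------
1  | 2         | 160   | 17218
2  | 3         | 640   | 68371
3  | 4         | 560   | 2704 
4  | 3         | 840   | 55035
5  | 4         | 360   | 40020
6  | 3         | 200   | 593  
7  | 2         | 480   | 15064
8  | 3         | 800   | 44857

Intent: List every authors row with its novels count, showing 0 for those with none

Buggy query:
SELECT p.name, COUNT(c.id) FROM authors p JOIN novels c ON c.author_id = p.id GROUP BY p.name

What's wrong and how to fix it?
Bug: INNER JOIN drops authors rows that have no matching novels rows

Fix: Use LEFT JOIN so parents without children still appear (COUNT(c.id) gives 0)

Corrected query:
SELECT p.name, COUNT(c.id) FROM authors p LEFT JOIN novels c ON c.author_id = p.id GROUP BY p.name

Result:
name    | COUNT(c.id)
--------+------------
Asimov  | 4          
Austen  | 0          
Borges  | 2          
Tolkien | 2          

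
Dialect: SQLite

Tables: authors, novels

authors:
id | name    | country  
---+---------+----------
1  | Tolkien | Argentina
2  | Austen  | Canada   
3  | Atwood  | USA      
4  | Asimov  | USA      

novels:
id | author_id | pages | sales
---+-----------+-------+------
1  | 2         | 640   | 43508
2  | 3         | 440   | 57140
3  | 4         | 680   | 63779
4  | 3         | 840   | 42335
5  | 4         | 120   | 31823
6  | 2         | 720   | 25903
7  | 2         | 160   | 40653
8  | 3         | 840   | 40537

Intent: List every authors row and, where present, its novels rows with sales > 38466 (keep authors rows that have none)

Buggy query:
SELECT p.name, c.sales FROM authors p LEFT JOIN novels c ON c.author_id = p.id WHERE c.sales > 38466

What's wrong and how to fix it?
Bug: Filtering c.sales in WHERE discards the NULL rows produced by LEFT JOIN, turning it into an inner join

Fix: Move the right-table condition into the ON clause so unmatched parents are kept

Corrected query:
SELECT p.name, c.sales FROM authors p LEFT JOIN novels c ON c.author_id = p.id AND c.sales > 38466

Result:
name    | sales
--------+------
Tolkien | NULL 
Austen  | 40653
Austen  | 43508
Atwood  | 40537
Atwood  | 42335
Atwood  | 57140
Asimov  | 63779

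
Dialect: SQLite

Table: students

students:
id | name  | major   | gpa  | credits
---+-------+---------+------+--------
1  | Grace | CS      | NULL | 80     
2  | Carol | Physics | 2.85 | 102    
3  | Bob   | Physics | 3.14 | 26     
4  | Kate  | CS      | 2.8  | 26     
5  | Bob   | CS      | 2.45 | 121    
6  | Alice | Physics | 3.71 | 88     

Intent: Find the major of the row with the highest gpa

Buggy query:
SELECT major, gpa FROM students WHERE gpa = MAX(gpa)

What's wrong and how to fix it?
Bug: WHERE is evaluated per row; an aggregate over the whole table isn't defined there

Fix: Use a subquery: WHERE gpa = (SELECT MAX(gpa) FROM students)

Corrected query:
SELECT major, gpa FROM students WHERE gpa = (SELECT MAX(gpa) FROM students)

Result:
major   | gpa 
--------+-----
Physics | 3.71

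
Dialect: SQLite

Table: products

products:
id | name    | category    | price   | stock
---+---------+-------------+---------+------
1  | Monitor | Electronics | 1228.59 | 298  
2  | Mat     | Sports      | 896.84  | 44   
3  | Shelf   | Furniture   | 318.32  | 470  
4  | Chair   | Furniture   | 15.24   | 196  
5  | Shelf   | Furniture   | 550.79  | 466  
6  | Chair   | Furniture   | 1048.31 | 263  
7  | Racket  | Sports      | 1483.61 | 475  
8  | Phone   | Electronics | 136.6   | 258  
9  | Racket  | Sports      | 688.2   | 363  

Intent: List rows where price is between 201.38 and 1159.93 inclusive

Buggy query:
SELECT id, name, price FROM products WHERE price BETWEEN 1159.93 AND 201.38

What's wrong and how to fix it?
Bug: The bounds are reversed; BETWEEN a AND b requires a <= b to match anything

Fix: Swap the bounds so the smaller value comes first

Corrected query:
SELECT id, name, price FROM products WHERE price BETWEEN 201.38 AND 1159.93

Result:
id | name   | price  
---+--------+--------
2  | Mat    | 896.84 
3  | Shelf  | 318.32 
5  | Shelf  | 550.79 
6  | Chair  | 1048.31
9  | Racket | 688.2  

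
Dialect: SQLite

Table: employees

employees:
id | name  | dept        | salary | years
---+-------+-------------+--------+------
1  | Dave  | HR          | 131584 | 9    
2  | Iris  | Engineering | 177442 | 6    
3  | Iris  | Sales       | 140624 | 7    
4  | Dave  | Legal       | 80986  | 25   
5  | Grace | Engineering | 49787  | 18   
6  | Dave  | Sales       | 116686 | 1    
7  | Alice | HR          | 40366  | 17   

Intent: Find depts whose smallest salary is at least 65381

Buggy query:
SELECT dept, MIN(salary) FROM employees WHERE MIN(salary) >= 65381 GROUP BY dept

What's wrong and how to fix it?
Bug: MIN() in WHERE is a misuse of aggregate

Fix: Use HAVING for the per-group MIN condition

Corrected query:
SELECT dept, MIN(salary) FROM employees GROUP BY dept HAVING MIN(salary) >= 65381

Result:
dept  | MIN(salary)
------+------------
Legal | 80986      
Sales | 116686     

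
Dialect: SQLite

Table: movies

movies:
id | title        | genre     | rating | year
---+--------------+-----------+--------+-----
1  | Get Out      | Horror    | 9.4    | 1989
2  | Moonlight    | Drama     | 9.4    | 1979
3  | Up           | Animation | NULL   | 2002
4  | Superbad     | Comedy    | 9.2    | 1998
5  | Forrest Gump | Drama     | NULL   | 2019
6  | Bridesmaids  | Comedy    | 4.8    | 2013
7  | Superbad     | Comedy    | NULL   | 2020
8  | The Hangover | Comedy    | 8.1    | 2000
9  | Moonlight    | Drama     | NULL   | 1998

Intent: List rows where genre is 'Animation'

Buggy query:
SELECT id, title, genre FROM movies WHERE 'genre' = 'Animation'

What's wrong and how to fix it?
Bug: Single quotes denote string literals in SQL; the column name is being compared as a constant string

Fix: Reference the column as genre without single quotes

Corrected query:
SELECT id, title, genre FROM movies WHERE genre = 'Animation'

Result:
id | title | genre    
---+-------+----------
3  | Up    | Animation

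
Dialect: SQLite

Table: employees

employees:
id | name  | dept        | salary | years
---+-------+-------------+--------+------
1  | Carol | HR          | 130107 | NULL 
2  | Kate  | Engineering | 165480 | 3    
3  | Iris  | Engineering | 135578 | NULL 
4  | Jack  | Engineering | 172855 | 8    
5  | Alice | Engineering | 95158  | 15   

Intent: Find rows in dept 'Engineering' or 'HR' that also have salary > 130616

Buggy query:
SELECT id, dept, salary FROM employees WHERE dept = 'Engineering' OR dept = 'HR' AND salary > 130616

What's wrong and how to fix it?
Bug: Without parentheses, AND is evaluated before OR, so the salary filter only applies to the 'HR' branch

Fix: Add parentheses around the OR so the AND applies to both alternatives

Corrected query:
SELECT id, dept, salary FROM employees WHERE (dept = 'Engineering' OR dept = 'HR') AND salary > 130616

Result:
id | dept        | salary
---+-------------+-------
2  | Engineering | 165480
3  | Engineering | 135578
4  | Engineering | 172855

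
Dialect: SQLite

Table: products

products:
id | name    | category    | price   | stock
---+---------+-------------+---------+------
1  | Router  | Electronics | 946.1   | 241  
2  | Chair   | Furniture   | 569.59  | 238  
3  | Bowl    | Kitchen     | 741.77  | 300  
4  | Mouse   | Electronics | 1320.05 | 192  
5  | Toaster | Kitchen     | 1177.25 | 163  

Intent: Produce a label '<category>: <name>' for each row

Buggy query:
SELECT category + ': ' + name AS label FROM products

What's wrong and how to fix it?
Bug: SQLite uses || for string concatenation; + coerces text to numbers (yielding 0)

Fix: Replace + with || to concatenate text

Corrected query:
SELECT category || ': ' || name AS label FROM products

Result:
label              
-------------------
Electronics: Router
Furniture: Chair   
Kitchen: Bowl      
Electronics: Mouse 
Kitchen: Toaster   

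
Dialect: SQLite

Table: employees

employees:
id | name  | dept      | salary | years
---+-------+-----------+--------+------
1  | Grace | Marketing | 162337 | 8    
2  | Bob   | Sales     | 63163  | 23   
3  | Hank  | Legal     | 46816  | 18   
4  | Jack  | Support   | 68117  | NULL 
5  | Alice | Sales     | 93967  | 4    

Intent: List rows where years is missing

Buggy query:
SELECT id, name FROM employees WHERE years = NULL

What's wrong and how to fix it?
Bug: Comparing to NULL with '=' never matches; NULL = NULL is unknown, not true

Fix: Replace '= NULL' with 'IS NULL'

Corrected query:
SELECT id, name FROM employees WHERE years IS NULL

Result:
id | name
---+-----
4  | Jack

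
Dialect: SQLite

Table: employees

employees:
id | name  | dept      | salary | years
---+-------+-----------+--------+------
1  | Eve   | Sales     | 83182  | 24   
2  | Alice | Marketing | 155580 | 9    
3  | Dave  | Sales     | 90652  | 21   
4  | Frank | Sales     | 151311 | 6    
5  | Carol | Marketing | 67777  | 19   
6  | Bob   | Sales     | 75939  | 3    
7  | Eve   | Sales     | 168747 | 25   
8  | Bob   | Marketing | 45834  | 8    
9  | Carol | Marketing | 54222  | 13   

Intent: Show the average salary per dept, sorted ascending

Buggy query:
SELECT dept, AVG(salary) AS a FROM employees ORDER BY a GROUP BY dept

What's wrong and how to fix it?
Bug: GROUP BY must precede ORDER BY

Fix: Reorder: SELECT … FROM … GROUP BY … ORDER BY …

Corrected query:
SELECT dept, AVG(salary) AS a FROM employees GROUP BY dept ORDER BY a

Result:
dept      | a       
----------+---------
Marketing | 80853.25
Sales     | 113966.2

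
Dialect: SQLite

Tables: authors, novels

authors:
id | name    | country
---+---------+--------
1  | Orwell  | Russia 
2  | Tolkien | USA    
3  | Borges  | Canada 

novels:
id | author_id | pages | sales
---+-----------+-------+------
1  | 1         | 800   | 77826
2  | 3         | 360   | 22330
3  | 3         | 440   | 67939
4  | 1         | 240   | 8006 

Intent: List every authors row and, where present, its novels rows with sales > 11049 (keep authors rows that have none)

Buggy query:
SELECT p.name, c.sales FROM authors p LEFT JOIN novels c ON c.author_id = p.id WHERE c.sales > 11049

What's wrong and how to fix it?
Bug: Filtering c.sales in WHERE discards the NULL rows produced by LEFT JOIN, turning it into an inner join

Fix: Put 'c.sales > 11049' in the JOIN's ON clause instead of WHERE

Corrected query:
SELECT p.name, c.sales FROM authors p LEFT JOIN novels c ON c.author_id = p.id AND c.sales > 11049

Result:
name    | sales
--------+------
Orwell  | 77826
Tolkien | NULL 
Borges  | 22330
Borges  | 67939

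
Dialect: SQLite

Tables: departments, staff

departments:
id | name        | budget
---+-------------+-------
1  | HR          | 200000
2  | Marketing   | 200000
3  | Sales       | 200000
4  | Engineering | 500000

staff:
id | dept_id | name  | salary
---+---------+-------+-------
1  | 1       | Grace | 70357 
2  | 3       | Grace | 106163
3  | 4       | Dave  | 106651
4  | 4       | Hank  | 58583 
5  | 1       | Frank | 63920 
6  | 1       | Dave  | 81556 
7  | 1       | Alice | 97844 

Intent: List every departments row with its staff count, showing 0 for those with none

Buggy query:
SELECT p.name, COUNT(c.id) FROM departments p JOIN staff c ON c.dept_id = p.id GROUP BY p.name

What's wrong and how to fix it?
Bug: INNER JOIN drops departments rows that have no matching staff rows

Fix: Use LEFT JOIN so parents without children still appear (COUNT(c.id) gives 0)

Corrected query:
SELECT p.name, COUNT(c.id) FROM departments p LEFT JOIN staff c ON c.dept_id = p.id GROUP BY p.name

Result:
name        | COUNT(c.id)
------------+------------
Engineering | 2          
HR          | 4          
Marketing   | 0          
Sales       | 1          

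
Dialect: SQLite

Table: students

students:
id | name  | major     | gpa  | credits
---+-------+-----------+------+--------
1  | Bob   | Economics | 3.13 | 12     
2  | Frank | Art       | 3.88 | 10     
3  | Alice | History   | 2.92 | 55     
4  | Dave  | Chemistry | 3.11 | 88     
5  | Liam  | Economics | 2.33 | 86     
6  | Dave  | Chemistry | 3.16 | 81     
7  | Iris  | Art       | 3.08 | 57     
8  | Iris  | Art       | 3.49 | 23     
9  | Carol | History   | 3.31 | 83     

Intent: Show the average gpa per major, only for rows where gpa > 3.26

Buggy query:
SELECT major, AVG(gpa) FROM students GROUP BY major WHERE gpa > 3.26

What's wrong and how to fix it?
Bug: WHERE cannot follow GROUP BY

Fix: Place WHERE between FROM and GROUP BY

Corrected query:
SELECT major, AVG(gpa) FROM students WHERE gpa > 3.26 GROUP BY major

Result:
major   | AVG(gpa)
--------+---------
Art     | 3.685   
History | 3.31    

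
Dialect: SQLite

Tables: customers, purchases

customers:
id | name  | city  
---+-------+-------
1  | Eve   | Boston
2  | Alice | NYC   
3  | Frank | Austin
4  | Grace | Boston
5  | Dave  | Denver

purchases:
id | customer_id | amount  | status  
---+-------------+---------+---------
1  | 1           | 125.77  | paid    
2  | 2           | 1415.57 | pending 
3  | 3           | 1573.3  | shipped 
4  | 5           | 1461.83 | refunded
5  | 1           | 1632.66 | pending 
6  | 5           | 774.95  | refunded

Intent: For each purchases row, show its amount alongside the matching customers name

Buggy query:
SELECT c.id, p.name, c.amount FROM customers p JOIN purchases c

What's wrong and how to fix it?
Bug: JOIN with no ON clause produces a cartesian product; every purchases row pairs with every customers row

Fix: Specify the join condition linking the foreign key to the parent id

Corrected query:
SELECT c.id, p.name, c.amount FROM customers p JOIN purchases c ON c.customer_id = p.id

Result:
id | name  | amount 
---+-------+--------
1  | Eve   | 125.77 
2  | Alice | 1415.57
3  | Frank | 1573.3 
4  | Dave  | 1461.83
5  | Eve   | 1632.66
6  | Dave  | 774.95 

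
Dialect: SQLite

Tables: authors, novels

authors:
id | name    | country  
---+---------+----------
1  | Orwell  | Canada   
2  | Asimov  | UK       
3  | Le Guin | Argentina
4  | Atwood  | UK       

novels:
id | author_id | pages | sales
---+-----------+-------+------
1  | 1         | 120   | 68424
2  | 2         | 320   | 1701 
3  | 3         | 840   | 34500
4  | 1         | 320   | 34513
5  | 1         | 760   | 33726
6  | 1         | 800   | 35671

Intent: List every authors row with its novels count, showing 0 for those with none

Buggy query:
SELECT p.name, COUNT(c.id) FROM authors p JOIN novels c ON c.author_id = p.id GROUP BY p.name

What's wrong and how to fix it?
Bug: INNER JOIN drops authors rows that have no matching novels rows

Fix: Switch to LEFT JOIN to retain unmatched parent rows

Corrected query:
SELECT p.name, COUNT(c.id) FROM authors p LEFT JOIN novels c ON c.author_id = p.id GROUP BY p.name

Result:
name    | COUNT(c.id)
--------+------------
Asimov  | 1          
Atwood  | 0          
Le Guin | 1          
Orwell  | 4          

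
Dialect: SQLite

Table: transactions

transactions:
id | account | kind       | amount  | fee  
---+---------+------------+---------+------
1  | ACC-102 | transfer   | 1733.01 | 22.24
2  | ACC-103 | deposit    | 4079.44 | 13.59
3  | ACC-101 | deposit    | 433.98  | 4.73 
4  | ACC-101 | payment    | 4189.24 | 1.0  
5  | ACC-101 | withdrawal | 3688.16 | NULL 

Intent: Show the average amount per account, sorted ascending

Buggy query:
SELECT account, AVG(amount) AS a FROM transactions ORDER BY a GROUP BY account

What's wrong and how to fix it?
Bug: GROUP BY must precede ORDER BY

Fix: Move ORDER BY to the end, after GROUP BY

Corrected query:
SELECT account, AVG(amount) AS a FROM transactions GROUP BY account ORDER BY a

Result:
account | a      
--------+--------
ACC-102 | 1733.01
ACC-101 | 2770.46
ACC-103 | 4079.44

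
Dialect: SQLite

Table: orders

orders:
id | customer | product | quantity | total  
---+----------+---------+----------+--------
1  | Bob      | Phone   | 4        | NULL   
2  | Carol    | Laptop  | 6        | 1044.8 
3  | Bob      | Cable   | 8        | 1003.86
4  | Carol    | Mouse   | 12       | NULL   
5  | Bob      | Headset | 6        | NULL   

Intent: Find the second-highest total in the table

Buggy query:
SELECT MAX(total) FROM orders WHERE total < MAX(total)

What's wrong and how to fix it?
Bug: The inner MAX is an aggregate inside WHERE, which is not allowed

Fix: Compute the overall MAX in a subquery, then take MAX of rows below it

Corrected query:
SELECT MAX(total) FROM orders WHERE total < (SELECT MAX(total) FROM orders)

Result:
MAX(total)
----------
1003.86   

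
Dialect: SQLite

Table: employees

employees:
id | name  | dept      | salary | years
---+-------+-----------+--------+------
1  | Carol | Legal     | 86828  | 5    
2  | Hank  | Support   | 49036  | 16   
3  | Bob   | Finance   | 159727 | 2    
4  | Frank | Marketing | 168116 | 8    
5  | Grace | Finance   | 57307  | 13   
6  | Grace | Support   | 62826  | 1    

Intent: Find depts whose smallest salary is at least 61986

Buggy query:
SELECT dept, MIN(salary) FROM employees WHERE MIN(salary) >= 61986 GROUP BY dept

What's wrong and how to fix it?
Bug: MIN() in WHERE is a misuse of aggregate

Fix: Use HAVING for the per-group MIN condition

Corrected query:
SELECT dept, MIN(salary) FROM employees GROUP BY dept HAVING MIN(salary) >= 61986

Result:
dept      | MIN(salary)
----------+------------
Legal     | 86828      
Marketing | 168116     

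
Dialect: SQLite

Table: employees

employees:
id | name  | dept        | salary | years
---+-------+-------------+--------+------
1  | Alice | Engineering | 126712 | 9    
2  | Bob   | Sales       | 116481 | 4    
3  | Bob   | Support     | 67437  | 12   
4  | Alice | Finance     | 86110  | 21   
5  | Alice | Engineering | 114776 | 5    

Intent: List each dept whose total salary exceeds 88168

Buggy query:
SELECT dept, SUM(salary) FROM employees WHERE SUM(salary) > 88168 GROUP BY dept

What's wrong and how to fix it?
Bug: Aggregate functions cannot appear in a WHERE clause

Fix: Move the aggregate condition to a HAVING clause

Corrected query:
SELECT dept, SUM(salary) FROM employees GROUP BY dept HAVING SUM(salary) > 88168

Result:
dept        | SUM(salary)
------------+------------
Engineering | 241488     
Sales       | 116481     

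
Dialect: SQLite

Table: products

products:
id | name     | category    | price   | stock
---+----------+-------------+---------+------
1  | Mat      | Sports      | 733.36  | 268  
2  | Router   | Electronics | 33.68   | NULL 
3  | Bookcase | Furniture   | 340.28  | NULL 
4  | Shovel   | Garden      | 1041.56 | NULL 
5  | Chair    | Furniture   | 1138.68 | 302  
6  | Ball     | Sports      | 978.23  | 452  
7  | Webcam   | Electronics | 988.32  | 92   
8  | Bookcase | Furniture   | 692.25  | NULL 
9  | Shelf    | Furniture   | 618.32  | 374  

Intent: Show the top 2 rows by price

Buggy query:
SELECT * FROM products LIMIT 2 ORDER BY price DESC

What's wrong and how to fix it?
Bug: ORDER BY cannot follow LIMIT; LIMIT is the final clause

Fix: Swap the clauses: ORDER BY first, then LIMIT

Corrected query:
SELECT * FROM products ORDER BY price DESC LIMIT 2

Result:
id | name   | category  | price   | stock
---+--------+-----------+---------+------
5  | Chair  | Furniture | 1138.68 | 302  
4  | Shovel | Garden    | 1041.56 | NULL 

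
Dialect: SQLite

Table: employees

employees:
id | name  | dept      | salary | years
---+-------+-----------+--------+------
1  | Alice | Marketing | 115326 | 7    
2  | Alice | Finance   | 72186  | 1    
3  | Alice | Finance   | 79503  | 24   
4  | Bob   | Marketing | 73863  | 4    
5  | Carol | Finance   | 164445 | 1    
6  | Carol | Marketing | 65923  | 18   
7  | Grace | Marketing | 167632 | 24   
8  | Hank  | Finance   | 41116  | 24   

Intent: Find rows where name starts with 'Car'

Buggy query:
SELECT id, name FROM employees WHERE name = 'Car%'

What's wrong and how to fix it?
Bug: '=' compares the literal string including the % character; pattern matching needs LIKE

Fix: Use LIKE for wildcard pattern matching

Corrected query:
SELECT id, name FROM employees WHERE name LIKE 'Car%'

Result:
id | name 
---+------
5  | Carol
6  | Carol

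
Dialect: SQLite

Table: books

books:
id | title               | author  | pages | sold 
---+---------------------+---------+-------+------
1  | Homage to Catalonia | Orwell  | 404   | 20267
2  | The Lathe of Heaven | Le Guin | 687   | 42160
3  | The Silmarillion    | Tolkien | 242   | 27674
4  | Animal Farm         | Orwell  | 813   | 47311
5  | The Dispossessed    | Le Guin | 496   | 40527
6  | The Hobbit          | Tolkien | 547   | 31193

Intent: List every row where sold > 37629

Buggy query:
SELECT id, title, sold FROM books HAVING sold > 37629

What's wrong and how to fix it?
Bug: HAVING filters the output of aggregation, but this query has no GROUP BY and no aggregate functions, so SQLite rejects it (HAVING clause on a non-aggregate query); the condition here is per row

Fix: Use WHERE for row-level filtering

Corrected query:
SELECT id, title, sold FROM books WHERE sold > 37629

Result:
id | title               | sold 
---+---------------------+------
2  | The Lathe of Heaven | 42160
4  | Animal Farm         | 47311
5  | The Dispossessed    | 40527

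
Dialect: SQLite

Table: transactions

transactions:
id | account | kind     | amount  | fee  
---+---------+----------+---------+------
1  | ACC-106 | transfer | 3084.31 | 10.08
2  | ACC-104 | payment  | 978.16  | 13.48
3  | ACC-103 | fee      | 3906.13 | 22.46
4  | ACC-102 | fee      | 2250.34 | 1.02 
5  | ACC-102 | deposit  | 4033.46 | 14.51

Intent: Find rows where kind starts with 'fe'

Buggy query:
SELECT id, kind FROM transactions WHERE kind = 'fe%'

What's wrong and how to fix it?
Bug: Wildcards only work with LIKE; '=' treats '%' as a literal character

Fix: Replace '=' with LIKE so 'fe%' is treated as a pattern

Corrected query:
SELECT id, kind FROM transactions WHERE kind LIKE 'fe%'

Result:
id | kind
---+-----
3  | fee 
4  | fee 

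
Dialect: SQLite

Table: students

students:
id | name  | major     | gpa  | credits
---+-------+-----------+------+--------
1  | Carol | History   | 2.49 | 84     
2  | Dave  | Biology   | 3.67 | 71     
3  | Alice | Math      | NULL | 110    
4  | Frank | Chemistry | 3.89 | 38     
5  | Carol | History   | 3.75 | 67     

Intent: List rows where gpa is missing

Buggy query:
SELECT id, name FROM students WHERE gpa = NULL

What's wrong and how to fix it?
Bug: Comparing to NULL with '=' never matches; NULL = NULL is unknown, not true

Fix: Use IS NULL to test for NULL

Corrected query:
SELECT id, name FROM students WHERE gpa IS NULL

Result:
id | name 
---+------
3  | Alice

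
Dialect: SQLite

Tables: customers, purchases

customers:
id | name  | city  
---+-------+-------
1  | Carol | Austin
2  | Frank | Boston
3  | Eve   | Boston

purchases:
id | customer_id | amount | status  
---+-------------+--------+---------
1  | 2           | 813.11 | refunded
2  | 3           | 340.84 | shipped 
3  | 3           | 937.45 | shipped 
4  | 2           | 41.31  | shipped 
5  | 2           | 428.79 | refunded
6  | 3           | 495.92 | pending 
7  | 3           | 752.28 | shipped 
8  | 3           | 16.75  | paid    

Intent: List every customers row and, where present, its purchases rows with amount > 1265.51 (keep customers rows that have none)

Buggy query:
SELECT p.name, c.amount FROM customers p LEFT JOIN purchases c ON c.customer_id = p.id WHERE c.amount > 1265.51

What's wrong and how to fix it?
Bug: Filtering c.amount in WHERE discards the NULL rows produced by LEFT JOIN, turning it into an inner join

Fix: Move the right-table condition into the ON clause so unmatched parents are kept

Corrected query:
SELECT p.name, c.amount FROM customers p LEFT JOIN purchases c ON c.customer_id = p.id AND c.amount > 1265.51

Result:
name  | amount
------+-------
Carol | NULL  
Frank | NULL  
Eve   | NULL  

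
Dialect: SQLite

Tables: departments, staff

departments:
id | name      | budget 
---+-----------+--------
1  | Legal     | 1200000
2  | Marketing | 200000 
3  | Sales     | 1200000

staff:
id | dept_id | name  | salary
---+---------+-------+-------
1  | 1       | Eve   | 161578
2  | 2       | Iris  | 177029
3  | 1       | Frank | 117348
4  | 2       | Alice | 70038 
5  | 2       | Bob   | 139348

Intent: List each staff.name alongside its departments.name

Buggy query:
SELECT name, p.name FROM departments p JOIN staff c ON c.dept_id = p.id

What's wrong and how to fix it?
Bug: Both tables have a 'name' column; the unqualified reference is ambiguous

Fix: Prefix ambiguous columns with the table alias

Corrected query:
SELECT c.name, p.name FROM departments p JOIN staff c ON c.dept_id = p.id

Result:
name  | name     
------+----------
Eve   | Legal    
Iris  | Marketing
Frank | Legal    
Alice | Marketing
Bob   | Marketing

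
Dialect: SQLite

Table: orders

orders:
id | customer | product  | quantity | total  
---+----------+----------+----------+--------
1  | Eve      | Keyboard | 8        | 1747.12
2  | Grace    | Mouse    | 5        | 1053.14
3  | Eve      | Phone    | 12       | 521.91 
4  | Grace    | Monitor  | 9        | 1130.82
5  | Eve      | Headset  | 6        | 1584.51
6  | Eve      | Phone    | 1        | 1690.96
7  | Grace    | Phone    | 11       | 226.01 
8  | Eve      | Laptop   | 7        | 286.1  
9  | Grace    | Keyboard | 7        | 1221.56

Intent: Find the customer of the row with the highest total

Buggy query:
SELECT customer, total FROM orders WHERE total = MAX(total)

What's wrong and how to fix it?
Bug: WHERE is evaluated per row; an aggregate over the whole table isn't defined there

Fix: Use a subquery: WHERE total = (SELECT MAX(total) FROM orders)

Corrected query:
SELECT customer, total FROM orders WHERE total = (SELECT MAX(total) FROM orders)

Result:
customer | total  
---------+--------
Eve      | 1747.12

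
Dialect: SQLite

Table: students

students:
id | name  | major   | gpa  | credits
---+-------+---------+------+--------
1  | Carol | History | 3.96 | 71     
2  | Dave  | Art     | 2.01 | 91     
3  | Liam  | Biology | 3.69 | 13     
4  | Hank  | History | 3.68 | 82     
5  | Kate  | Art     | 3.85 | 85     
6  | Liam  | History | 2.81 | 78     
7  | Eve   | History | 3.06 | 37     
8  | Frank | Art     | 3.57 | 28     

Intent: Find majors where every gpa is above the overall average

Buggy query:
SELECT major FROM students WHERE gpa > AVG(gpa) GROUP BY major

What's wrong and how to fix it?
Bug: WHERE evaluates per row before aggregation, so AVG() is unavailable

Fix: Use a subquery for AVG and a HAVING MIN(...) filter so the condition holds for every row in the group

Corrected query:
SELECT major FROM students GROUP BY major HAVING MIN(gpa) > (SELECT AVG(gpa) FROM students)

Result:
major  
-------
Biology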